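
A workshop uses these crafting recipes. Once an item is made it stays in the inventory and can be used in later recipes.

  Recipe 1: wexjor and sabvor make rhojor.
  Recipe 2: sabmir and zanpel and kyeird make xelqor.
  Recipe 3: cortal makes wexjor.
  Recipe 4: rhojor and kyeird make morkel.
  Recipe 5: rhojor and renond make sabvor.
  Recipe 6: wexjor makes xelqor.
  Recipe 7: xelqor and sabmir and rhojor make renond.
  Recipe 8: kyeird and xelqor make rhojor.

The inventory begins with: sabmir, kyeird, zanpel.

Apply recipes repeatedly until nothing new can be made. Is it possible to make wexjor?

No

wexjor would need cortal (Recipe 3), but cortal is never obtained.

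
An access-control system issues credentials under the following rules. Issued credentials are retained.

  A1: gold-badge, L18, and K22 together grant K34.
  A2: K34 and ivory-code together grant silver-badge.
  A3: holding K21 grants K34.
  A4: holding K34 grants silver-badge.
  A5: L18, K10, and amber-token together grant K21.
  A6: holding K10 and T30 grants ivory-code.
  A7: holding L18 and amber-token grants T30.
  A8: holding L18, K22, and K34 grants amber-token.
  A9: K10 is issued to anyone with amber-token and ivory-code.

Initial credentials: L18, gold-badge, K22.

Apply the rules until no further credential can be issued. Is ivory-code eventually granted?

No

ivory-code would need K10 and T30 (A6), but K10 is never granted.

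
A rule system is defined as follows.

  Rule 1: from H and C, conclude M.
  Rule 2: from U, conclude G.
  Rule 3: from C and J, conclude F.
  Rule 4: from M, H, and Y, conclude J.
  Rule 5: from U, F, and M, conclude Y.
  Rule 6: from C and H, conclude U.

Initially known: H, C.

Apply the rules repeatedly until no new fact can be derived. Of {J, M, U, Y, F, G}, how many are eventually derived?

3

From C and H, Rule 6 gives U.
From H and C, Rule 1 gives M.
U holds, so G follows (Rule 2).
J would need M, H, and Y (Rule 4), but Y is never established.
M: reached.
U: reached.
Y would need U, F, and M (Rule 5), but F is never established.
F would need C and J (Rule 3), but J is never established.
G: reached.
Reached: M, U, and G — 3 of the 6.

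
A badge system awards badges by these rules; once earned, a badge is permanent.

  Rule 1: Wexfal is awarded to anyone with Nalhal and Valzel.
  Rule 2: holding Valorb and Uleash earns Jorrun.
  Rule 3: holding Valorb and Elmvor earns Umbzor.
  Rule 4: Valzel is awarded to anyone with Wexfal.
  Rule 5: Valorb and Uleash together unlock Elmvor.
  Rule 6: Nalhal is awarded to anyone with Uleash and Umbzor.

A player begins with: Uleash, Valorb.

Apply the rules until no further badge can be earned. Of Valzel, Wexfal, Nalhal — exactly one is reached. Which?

Nalhal

With Valorb and Uleash, Elmvor is earned (Rule 5).
With Valorb and Elmvor, Umbzor is earned (Rule 3).
With Uleash and Umbzor, Nalhal is earned (Rule 6).
Wexfal would need Nalhal and Valzel (Rule 1), but Valzel is never earned. Valzel would need Wexfal (Rule 4), but Wexfal is never earned.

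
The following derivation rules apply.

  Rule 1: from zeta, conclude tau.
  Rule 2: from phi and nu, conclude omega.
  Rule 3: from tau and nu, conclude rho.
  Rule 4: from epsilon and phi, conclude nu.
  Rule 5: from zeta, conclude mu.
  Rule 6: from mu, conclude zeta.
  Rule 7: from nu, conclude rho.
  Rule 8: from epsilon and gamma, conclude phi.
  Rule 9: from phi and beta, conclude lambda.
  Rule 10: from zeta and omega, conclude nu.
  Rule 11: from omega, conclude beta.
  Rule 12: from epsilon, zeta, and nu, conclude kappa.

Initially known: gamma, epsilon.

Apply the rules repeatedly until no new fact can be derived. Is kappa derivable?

No

kappa would need epsilon, zeta, and nu (Rule 12), but zeta is never established.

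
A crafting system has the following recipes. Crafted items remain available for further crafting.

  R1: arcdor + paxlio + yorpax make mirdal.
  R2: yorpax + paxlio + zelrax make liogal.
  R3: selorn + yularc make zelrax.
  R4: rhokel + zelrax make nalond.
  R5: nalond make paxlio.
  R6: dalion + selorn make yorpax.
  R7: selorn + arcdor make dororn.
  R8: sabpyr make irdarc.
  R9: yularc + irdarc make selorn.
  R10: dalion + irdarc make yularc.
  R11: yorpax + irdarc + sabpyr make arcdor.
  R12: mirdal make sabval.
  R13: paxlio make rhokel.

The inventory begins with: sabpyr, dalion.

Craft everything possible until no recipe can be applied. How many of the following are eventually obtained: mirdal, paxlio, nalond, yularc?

1

Using R8, sabpyr makes irdarc.
Using R10, dalion and irdarc make yularc.
mirdal would need arcdor, paxlio, and yorpax (R1), but paxlio is never obtained.
paxlio would need nalond (R5), but nalond is never obtained.
nalond would need rhokel and zelrax (R4), but rhokel is never obtained.
yularc: reached.
Reached: yularc — 1 of the 4.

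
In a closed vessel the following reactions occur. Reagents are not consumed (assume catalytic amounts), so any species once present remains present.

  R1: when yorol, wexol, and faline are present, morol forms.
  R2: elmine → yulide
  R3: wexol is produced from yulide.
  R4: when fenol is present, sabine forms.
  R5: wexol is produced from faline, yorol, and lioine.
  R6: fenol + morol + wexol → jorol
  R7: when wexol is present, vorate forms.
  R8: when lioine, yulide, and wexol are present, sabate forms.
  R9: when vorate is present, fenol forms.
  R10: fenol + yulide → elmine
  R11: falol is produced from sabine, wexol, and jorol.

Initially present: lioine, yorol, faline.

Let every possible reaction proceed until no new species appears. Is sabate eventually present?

sabate would need lioine, yulide, and wexol (R8), but yulide never forms.

No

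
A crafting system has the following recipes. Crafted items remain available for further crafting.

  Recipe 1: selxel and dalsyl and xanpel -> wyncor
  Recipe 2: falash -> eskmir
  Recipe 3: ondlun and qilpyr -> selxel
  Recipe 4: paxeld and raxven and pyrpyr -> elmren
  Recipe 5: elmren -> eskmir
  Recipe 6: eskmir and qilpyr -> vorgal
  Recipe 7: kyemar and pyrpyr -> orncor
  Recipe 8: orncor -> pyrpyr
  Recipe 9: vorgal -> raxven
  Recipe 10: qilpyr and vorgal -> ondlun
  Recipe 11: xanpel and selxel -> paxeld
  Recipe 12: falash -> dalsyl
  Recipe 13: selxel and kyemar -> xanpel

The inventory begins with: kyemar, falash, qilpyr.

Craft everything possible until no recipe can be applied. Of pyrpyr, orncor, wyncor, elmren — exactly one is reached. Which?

wyncor

falash -> eskmir (Recipe 2).
falash -> dalsyl (Recipe 12).
Using Recipe 6, eskmir and qilpyr make vorgal.
qilpyr and vorgal -> ondlun (Recipe 10).
ondlun and qilpyr -> selxel (Recipe 3).
Using Recipe 13, selxel and kyemar make xanpel.
Using Recipe 1, selxel, dalsyl, and xanpel make wyncor.
elmren would need paxeld, raxven, and pyrpyr (Recipe 4), but pyrpyr is never obtained. orncor would need kyemar and pyrpyr (Recipe 7), but pyrpyr is never obtained. pyrpyr would need orncor (Recipe 8), but orncor is never obtained.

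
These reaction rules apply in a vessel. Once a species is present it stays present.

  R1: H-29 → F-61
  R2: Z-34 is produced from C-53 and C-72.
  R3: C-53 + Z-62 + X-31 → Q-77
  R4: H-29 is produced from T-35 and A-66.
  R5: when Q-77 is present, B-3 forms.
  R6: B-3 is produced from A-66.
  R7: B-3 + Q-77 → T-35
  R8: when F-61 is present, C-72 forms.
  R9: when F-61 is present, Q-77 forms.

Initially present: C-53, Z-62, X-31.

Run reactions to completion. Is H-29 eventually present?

H-29 would need T-35 and A-66 (R4), but A-66 never forms.

No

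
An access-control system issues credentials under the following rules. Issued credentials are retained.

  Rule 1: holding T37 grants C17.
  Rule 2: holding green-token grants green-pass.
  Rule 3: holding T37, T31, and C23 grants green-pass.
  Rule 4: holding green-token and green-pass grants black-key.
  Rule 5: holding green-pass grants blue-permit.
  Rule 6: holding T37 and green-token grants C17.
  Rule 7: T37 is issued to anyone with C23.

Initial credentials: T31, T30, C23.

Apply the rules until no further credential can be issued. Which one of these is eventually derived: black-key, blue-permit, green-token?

blue-permit

Holding C23 grants T37 (Rule 7).
Holding T37, T31, and C23 grants green-pass (Rule 3).
Holding green-pass grants blue-permit (Rule 5).
No rule produces green-token, and it is not given. black-key would need green-token and green-pass (Rule 4), but green-token is never granted.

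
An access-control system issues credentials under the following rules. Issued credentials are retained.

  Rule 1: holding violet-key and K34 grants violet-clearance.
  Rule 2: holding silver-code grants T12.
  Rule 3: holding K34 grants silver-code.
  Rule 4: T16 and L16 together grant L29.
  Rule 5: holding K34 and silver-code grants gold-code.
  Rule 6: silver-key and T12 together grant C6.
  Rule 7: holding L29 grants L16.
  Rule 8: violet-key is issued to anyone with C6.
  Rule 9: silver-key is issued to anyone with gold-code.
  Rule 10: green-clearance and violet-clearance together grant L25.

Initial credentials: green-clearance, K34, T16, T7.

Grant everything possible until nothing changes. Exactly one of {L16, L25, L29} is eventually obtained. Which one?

Holding K34 grants silver-code (Rule 3).
Holding silver-code grants T12 (Rule 2).
Holding K34 and silver-code grants gold-code (Rule 5).
Holding gold-code grants silver-key (Rule 9).
Holding silver-key and T12 grants C6 (Rule 6).
Holding C6 grants violet-key (Rule 8).
Holding violet-key and K34 grants violet-clearance (Rule 1).
Holding green-clearance and violet-clearance grants L25 (Rule 10).
L16 would need L29 (Rule 7), but L29 is never granted. L29 would need T16 and L16 (Rule 4), but L16 is never granted.

L25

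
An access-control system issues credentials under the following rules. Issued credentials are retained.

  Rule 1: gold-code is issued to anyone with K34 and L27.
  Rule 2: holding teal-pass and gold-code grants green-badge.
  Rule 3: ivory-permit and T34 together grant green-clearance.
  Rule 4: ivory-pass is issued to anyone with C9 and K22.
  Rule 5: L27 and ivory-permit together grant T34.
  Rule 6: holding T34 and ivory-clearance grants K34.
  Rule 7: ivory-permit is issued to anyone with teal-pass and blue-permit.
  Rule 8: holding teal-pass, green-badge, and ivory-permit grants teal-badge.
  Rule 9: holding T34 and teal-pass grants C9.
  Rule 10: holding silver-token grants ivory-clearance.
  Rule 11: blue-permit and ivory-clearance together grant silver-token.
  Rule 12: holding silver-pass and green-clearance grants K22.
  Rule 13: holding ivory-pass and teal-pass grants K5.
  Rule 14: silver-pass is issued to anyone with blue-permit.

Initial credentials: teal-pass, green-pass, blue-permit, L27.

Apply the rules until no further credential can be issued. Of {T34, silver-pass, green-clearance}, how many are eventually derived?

3

Holding teal-pass and blue-permit grants ivory-permit (Rule 7).
Holding blue-permit grants silver-pass (Rule 14).
Holding L27 and ivory-permit grants T34 (Rule 5).
Holding ivory-permit and T34 grants green-clearance (Rule 3).
T34: reached.
silver-pass: reached.
green-clearance: reached.
All 3 are reached.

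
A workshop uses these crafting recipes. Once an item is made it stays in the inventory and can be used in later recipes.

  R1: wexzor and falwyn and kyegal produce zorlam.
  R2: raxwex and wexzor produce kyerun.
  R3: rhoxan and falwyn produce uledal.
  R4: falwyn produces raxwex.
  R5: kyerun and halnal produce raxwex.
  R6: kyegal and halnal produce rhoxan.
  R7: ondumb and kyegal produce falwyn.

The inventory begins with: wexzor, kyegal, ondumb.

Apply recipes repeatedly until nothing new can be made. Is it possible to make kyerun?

Yes

Using R7, ondumb and kyegal make falwyn.
falwyn → raxwex (R4).
Using R2, raxwex and wexzor make kyerun.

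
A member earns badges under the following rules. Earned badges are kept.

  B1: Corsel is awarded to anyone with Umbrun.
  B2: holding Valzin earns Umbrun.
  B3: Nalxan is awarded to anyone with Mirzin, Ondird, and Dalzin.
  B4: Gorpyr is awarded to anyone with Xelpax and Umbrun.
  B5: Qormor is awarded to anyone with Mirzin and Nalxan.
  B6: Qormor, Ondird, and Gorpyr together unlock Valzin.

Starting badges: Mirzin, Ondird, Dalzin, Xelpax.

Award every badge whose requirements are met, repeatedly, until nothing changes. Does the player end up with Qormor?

Yes

With Mirzin, Ondird, and Dalzin, Nalxan is earned (B3).
With Mirzin and Nalxan, Qormor is earned (B5).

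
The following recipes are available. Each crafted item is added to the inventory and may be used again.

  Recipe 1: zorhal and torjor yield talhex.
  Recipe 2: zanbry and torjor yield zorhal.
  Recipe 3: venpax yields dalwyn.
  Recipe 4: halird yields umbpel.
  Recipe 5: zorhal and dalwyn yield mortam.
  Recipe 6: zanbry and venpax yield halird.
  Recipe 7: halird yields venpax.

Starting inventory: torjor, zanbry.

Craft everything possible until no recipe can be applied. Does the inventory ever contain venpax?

No

venpax would need halird (Recipe 7), but halird is never obtained.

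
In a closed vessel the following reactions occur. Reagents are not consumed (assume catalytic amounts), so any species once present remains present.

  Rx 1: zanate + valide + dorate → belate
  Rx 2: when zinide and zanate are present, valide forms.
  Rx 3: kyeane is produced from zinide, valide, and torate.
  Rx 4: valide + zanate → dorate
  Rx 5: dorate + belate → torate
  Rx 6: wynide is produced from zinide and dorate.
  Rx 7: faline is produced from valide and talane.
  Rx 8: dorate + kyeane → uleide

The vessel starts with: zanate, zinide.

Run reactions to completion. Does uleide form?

Yes

zinide and zanate present → valide forms (Rx 2).
valide and zanate present → dorate forms (Rx 4).
zanate, valide, and dorate present → belate forms (Rx 1).
dorate and belate present → torate forms (Rx 5).
zinide, valide, and torate present → kyeane forms (Rx 3).
dorate and kyeane present → uleide forms (Rx 8).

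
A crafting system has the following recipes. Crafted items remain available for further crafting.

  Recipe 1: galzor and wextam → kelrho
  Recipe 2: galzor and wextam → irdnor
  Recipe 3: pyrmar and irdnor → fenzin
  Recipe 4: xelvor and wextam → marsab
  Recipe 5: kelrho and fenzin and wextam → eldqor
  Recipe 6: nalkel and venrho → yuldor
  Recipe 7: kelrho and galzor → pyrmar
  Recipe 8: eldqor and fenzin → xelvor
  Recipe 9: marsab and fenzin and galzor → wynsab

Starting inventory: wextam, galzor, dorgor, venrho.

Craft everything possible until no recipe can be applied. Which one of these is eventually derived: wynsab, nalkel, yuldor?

wynsab

Using Recipe 1, galzor and wextam make kelrho.
galzor and wextam → irdnor (Recipe 2).
kelrho and galzor → pyrmar (Recipe 7).
Using Recipe 3, pyrmar and irdnor make fenzin.
Using Recipe 5, kelrho, fenzin, and wextam make eldqor.
eldqor and fenzin → xelvor (Recipe 8).
Using Recipe 4, xelvor and wextam make marsab.
Using Recipe 9, marsab, fenzin, and galzor make wynsab.
No rule produces nalkel, and it is not given. yuldor would need nalkel and venrho (Recipe 6), but nalkel is never obtained.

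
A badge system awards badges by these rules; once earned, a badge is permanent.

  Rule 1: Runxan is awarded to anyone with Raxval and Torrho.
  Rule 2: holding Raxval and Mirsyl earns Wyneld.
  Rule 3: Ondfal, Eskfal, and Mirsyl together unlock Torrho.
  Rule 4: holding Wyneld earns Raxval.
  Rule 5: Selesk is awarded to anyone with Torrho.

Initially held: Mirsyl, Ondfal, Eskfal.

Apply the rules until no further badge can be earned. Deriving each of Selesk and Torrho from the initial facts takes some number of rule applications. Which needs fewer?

Torrho

Torrho: With Ondfal, Eskfal, and Mirsyl, Torrho is earned (Rule 3). [1 rule application]
Selesk: With Ondfal, Eskfal, and Mirsyl, Torrho is earned (Rule 3). With Torrho, Selesk is earned (Rule 5). [2 rule applications]
Torrho needs fewer.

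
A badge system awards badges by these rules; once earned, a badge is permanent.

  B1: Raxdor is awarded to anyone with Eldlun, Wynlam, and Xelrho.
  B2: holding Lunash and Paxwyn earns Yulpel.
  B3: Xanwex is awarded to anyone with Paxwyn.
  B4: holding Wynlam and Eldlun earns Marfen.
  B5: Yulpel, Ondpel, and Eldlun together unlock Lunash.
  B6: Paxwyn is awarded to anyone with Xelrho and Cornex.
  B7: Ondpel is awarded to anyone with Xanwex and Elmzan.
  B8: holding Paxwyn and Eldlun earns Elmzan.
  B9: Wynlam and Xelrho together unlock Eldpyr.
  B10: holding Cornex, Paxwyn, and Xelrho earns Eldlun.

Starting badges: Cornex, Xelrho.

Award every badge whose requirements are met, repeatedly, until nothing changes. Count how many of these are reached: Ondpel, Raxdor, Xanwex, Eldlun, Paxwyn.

4

With Xelrho and Cornex, Paxwyn is earned (B6).
With Paxwyn, Xanwex is earned (B3).
With Cornex, Paxwyn, and Xelrho, Eldlun is earned (B10).
With Paxwyn and Eldlun, Elmzan is earned (B8).
With Xanwex and Elmzan, Ondpel is earned (B7).
Ondpel: reached.
Raxdor would need Eldlun, Wynlam, and Xelrho (B1), but Wynlam is never earned.
Xanwex: reached.
Eldlun: reached.
Paxwyn: reached.
Reached: Ondpel, Xanwex, Eldlun, and Paxwyn — 4 of the 5.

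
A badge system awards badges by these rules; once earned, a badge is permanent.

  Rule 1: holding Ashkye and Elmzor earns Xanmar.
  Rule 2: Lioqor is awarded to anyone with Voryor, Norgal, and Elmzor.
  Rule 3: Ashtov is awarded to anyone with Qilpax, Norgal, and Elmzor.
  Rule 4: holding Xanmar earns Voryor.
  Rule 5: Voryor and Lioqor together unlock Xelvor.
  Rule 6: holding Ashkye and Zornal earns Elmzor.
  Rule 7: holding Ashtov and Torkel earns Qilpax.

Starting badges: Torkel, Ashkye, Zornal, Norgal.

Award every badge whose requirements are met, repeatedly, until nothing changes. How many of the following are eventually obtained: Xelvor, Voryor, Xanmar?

3

With Ashkye and Zornal, Elmzor is earned (Rule 6).
With Ashkye and Elmzor, Xanmar is earned (Rule 1).
With Xanmar, Voryor is earned (Rule 4).
With Voryor, Norgal, and Elmzor, Lioqor is earned (Rule 2).
With Voryor and Lioqor, Xelvor is earned (Rule 5).
Xelvor: reached.
Voryor: reached.
Xanmar: reached.
All 3 are reached.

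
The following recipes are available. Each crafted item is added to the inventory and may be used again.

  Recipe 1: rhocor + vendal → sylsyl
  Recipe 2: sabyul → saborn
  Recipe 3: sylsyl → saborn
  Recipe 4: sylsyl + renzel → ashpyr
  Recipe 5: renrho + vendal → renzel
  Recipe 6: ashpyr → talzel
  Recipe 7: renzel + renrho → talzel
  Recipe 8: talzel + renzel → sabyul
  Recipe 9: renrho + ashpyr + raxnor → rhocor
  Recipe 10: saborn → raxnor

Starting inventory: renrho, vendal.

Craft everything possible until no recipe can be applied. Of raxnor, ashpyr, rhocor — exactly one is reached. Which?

Using Recipe 5, renrho and vendal make renzel.
Using Recipe 7, renzel and renrho make talzel.
Using Recipe 8, talzel and renzel make sabyul.
Using Recipe 2, sabyul makes saborn.
saborn → raxnor (Recipe 10).
ashpyr would need sylsyl and renzel (Recipe 4), but sylsyl is never obtained. rhocor would need renrho, ashpyr, and raxnor (Recipe 9), but ashpyr is never obtained.

raxnor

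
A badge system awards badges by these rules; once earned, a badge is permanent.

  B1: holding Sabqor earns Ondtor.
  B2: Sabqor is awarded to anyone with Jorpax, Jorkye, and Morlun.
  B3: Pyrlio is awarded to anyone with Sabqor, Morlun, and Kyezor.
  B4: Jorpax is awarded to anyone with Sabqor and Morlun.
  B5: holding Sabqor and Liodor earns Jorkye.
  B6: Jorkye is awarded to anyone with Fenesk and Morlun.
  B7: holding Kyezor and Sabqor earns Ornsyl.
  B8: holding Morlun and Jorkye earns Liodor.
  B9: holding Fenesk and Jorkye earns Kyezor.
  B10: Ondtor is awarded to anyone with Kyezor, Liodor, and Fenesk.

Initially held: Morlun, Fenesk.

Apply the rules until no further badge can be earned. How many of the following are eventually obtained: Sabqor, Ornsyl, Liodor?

1

With Fenesk and Morlun, Jorkye is earned (B6).
With Morlun and Jorkye, Liodor is earned (B8).
Sabqor would need Jorpax, Jorkye, and Morlun (B2), but Jorpax is never earned.
Ornsyl would need Kyezor and Sabqor (B7), but Sabqor is never earned.
Liodor: reached.
Reached: Liodor — 1 of the 3.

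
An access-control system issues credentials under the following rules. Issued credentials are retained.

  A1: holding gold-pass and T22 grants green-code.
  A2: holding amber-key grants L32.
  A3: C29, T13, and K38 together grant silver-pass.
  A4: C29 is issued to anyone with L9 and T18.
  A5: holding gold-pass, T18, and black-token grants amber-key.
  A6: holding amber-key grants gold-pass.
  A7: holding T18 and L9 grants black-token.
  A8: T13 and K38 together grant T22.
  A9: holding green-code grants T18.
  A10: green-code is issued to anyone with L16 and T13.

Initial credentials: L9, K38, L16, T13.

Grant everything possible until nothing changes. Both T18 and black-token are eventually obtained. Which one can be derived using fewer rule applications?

T18: Holding L16 and T13 grants green-code (A10). Holding green-code grants T18 (A9). [2 rule applications]
black-token: Holding L16 and T13 grants green-code (A10). Holding green-code grants T18 (A9). Holding T18 and L9 grants black-token (A7). [3 rule applications]
T18 needs fewer.

T18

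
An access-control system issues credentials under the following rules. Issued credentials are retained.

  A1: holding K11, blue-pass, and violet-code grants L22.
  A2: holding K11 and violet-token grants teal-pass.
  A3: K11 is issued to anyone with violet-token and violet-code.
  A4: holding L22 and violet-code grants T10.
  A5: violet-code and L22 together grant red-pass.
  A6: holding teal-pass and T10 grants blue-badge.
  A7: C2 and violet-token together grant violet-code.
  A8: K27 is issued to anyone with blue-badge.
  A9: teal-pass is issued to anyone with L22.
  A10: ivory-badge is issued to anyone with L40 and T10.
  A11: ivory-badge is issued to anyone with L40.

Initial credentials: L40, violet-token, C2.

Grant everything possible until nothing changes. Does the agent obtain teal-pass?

Yes

Holding C2 and violet-token grants violet-code (A7).
Holding violet-token and violet-code grants K11 (A3).
Holding K11 and violet-token grants teal-pass (A2).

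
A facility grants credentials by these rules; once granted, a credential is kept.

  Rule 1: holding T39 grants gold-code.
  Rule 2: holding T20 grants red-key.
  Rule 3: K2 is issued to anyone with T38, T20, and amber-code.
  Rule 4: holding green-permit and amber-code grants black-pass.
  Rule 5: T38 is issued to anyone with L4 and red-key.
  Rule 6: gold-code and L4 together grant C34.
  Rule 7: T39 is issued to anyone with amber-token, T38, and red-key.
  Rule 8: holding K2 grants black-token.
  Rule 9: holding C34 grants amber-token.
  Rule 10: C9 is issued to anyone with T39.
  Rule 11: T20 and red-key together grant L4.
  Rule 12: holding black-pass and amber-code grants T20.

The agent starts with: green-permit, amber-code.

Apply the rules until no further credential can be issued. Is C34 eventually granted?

No

C34 would need gold-code and L4 (Rule 6), but gold-code is never granted.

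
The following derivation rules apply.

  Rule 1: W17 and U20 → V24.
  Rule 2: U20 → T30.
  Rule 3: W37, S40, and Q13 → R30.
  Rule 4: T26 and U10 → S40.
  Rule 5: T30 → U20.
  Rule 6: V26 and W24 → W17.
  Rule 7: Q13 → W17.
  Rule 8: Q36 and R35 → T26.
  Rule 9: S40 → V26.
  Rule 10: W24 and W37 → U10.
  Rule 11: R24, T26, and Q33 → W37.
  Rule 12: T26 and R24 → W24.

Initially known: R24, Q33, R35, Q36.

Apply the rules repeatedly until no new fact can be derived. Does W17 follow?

Yes

Q36 and R35 hold, so T26 follows (Rule 8).
From R24, T26, and Q33, Rule 11 gives W37.
From T26 and R24, Rule 12 gives W24.
W24 and W37 hold, so U10 follows (Rule 10).
From T26 and U10, Rule 4 gives S40.
From S40, Rule 9 gives V26.
From V26 and W24, Rule 6 gives W17.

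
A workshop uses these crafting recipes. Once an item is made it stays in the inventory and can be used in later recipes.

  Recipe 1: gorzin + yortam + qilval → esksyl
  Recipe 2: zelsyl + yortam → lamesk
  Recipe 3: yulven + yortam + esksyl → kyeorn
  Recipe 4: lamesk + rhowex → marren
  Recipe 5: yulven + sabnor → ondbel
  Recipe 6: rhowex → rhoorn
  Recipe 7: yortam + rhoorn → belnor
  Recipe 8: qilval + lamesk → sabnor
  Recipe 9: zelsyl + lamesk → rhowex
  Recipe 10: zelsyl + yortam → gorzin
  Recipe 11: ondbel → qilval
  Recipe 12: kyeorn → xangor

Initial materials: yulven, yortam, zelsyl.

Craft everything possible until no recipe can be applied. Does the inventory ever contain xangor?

xangor would need kyeorn (Recipe 12), but kyeorn is never obtained.

No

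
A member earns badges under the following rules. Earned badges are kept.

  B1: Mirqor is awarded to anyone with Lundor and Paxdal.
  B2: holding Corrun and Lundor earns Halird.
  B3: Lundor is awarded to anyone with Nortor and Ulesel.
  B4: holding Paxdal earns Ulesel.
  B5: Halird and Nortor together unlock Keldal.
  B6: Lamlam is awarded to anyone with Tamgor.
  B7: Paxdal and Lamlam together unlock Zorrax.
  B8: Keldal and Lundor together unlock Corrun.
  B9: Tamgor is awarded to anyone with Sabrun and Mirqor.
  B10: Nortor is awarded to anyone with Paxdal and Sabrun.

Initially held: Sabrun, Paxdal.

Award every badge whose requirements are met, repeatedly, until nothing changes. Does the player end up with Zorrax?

With Paxdal and Sabrun, Nortor is earned (B10).
With Paxdal, Ulesel is earned (B4).
With Nortor and Ulesel, Lundor is earned (B3).
With Lundor and Paxdal, Mirqor is earned (B1).
With Sabrun and Mirqor, Tamgor is earned (B9).
With Tamgor, Lamlam is earned (B6).
With Paxdal and Lamlam, Zorrax is earned (B7).

Yes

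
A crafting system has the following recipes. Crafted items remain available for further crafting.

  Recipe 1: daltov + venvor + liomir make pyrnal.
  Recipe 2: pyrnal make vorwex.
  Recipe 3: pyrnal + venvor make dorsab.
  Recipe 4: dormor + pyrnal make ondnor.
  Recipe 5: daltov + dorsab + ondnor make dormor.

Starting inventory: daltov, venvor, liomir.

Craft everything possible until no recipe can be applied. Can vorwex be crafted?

Yes

Using Recipe 1, daltov, venvor, and liomir make pyrnal.
Using Recipe 2, pyrnal makes vorwex.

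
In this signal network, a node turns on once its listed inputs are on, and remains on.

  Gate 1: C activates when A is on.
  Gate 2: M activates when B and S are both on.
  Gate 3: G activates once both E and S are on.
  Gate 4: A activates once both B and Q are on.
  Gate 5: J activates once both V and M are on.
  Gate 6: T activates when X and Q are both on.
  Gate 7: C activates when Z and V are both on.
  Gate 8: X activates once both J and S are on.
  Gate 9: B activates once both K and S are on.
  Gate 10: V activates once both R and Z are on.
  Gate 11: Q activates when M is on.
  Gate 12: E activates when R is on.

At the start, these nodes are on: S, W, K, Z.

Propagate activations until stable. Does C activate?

Yes

Gate 9: K and S on → B on.
Gate 2: B and S on → M on.
Gate 11: M on → Q on.
B and Q are on, so A activates (Gate 4).
A is on, so C activates (Gate 1).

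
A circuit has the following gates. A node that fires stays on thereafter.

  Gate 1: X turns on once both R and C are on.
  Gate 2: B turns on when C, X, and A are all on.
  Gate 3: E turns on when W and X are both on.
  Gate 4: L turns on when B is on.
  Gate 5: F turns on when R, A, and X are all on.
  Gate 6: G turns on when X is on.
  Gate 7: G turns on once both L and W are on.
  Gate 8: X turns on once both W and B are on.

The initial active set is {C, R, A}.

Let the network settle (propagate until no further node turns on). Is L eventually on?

Yes

R and C are on, so X turns on (Gate 1).
Gate 2: C, X, and A on → B on.
B is on, so L turns on (Gate 4).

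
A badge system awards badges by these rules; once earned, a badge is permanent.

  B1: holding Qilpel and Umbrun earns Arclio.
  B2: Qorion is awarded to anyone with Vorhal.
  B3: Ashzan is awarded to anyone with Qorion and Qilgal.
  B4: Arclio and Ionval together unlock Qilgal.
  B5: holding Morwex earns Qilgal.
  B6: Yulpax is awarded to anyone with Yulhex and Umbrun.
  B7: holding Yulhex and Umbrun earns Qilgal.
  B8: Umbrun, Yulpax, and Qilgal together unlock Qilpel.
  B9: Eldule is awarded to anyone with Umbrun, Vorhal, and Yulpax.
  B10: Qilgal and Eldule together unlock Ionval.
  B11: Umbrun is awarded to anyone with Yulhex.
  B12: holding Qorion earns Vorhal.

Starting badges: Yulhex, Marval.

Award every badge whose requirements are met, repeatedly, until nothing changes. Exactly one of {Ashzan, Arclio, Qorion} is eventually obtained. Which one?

With Yulhex, Umbrun is earned (B11).
With Yulhex and Umbrun, Yulpax is earned (B6).
With Yulhex and Umbrun, Qilgal is earned (B7).
With Umbrun, Yulpax, and Qilgal, Qilpel is earned (B8).
With Qilpel and Umbrun, Arclio is earned (B1).
Ashzan would need Qorion and Qilgal (B3), but Qorion is never earned. Qorion would need Vorhal (B2), but Vorhal is never earned.

Arclio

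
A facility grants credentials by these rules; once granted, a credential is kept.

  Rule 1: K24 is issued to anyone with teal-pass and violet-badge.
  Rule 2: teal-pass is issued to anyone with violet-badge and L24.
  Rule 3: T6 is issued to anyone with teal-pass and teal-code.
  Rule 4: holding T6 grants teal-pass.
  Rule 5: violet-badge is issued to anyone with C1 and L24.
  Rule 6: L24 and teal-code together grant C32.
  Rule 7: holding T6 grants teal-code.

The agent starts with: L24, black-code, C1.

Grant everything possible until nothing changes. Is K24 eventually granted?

Holding C1 and L24 grants violet-badge (Rule 5).
Holding violet-badge and L24 grants teal-pass (Rule 2).
Holding teal-pass and violet-badge grants K24 (Rule 1).

Yes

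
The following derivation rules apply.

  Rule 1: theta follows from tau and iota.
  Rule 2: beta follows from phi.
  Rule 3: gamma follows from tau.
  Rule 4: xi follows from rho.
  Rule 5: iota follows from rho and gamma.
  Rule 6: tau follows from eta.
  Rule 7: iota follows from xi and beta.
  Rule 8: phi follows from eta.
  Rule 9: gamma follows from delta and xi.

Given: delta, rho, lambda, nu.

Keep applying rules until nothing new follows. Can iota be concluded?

Yes

rho holds, so xi follows (Rule 4).
From delta and xi, Rule 9 gives gamma.
rho and gamma hold, so iota follows (Rule 5).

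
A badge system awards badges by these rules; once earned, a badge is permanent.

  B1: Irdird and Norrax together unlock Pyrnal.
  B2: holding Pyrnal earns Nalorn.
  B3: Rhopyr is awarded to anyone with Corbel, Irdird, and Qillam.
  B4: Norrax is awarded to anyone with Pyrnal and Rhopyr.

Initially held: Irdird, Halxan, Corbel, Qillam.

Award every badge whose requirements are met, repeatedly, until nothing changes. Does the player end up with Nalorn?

Nalorn would need Pyrnal (B2), but Pyrnal is never earned.

No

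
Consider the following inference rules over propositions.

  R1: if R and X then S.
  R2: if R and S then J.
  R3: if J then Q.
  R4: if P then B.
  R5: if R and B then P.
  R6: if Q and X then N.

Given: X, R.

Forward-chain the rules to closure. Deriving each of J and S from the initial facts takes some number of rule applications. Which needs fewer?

S

S: From R and X, R1 gives S. [1 rule application]
J: From R and X, R1 gives S. R and S hold, so J follows (R2). [2 rule applications]
S needs fewer.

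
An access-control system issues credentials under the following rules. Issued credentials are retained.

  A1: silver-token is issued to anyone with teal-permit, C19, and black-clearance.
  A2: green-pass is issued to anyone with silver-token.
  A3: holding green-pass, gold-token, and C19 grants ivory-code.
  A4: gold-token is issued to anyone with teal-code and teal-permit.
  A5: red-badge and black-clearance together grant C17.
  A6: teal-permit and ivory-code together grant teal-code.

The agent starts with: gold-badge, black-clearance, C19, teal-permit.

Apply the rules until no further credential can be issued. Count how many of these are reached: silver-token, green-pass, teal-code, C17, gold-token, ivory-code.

Holding teal-permit, C19, and black-clearance grants silver-token (A1).
Holding silver-token grants green-pass (A2).
silver-token: reached.
green-pass: reached.
teal-code would need teal-permit and ivory-code (A6), but ivory-code is never granted.
C17 would need red-badge and black-clearance (A5), but red-badge is never granted.
gold-token would need teal-code and teal-permit (A4), but teal-code is never granted.
ivory-code would need green-pass, gold-token, and C19 (A3), but gold-token is never granted.
Reached: silver-token and green-pass — 2 of the 6.

2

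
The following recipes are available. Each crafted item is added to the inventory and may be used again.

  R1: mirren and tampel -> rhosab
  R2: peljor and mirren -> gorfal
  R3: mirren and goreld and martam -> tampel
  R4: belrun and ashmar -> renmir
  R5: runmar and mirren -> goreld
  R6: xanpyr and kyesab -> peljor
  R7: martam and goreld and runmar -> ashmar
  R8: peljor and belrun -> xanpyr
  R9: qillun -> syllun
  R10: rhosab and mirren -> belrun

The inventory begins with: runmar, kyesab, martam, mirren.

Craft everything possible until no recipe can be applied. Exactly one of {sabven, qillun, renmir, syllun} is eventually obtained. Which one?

renmir

Using R5, runmar and mirren make goreld.
Using R7, martam, goreld, and runmar make ashmar.
Using R3, mirren, goreld, and martam make tampel.
mirren and tampel -> rhosab (R1).
Using R10, rhosab and mirren make belrun.
belrun and ashmar -> renmir (R4).
syllun would need qillun (R9), but qillun is never obtained. No rule produces sabven, and it is not given. No rule produces qillun, and it is not given.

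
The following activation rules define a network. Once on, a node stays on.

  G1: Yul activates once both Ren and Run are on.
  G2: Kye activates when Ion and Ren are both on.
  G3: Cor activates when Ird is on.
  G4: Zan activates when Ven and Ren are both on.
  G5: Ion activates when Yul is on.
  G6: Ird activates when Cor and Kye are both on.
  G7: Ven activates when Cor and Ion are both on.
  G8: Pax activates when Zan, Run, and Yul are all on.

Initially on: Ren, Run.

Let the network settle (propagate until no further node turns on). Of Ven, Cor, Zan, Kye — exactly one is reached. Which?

Kye

Ren and Run are on, so Yul activates (G1).
Yul is on, so Ion activates (G5).
G2: Ion and Ren on → Kye on.
Ven would need Cor and Ion (G7), but Cor never turns on. Cor would need Ird (G3), but Ird never turns on. Zan would need Ven and Ren (G4), but Ven never turns on.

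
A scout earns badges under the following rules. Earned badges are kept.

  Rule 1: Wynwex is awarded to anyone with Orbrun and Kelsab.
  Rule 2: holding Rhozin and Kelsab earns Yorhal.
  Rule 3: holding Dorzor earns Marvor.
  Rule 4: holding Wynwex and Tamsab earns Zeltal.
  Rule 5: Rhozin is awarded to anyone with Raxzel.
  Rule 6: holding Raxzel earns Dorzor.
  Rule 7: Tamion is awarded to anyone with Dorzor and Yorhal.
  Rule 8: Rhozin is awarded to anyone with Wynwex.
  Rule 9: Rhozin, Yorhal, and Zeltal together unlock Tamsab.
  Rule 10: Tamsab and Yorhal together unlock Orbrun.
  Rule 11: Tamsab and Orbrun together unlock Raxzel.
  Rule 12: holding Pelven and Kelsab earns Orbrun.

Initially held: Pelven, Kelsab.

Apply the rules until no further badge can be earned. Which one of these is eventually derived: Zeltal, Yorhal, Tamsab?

With Pelven and Kelsab, Orbrun is earned (Rule 12).
With Orbrun and Kelsab, Wynwex is earned (Rule 1).
With Wynwex, Rhozin is earned (Rule 8).
With Rhozin and Kelsab, Yorhal is earned (Rule 2).
Zeltal would need Wynwex and Tamsab (Rule 4), but Tamsab is never earned. Tamsab would need Rhozin, Yorhal, and Zeltal (Rule 9), but Zeltal is never earned.

Yorhal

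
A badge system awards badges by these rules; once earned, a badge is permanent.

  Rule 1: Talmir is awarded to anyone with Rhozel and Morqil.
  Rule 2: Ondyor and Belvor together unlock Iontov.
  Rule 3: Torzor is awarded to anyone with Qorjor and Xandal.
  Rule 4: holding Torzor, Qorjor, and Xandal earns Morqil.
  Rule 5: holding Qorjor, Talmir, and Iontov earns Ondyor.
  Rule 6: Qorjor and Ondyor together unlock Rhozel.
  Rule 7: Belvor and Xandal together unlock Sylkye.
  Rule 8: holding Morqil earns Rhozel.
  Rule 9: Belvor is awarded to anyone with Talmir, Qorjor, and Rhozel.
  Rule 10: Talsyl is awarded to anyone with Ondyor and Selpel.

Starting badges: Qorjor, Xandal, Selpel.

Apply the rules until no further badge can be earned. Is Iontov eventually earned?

No

Iontov would need Ondyor and Belvor (Rule 2), but Ondyor is never earned.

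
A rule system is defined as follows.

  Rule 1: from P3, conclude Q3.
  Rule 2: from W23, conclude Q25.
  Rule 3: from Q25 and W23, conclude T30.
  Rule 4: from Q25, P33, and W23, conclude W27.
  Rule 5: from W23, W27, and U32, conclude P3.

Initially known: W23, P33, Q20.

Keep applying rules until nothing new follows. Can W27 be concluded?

Yes

W23 holds, so Q25 follows (Rule 2).
From Q25, P33, and W23, Rule 4 gives W27.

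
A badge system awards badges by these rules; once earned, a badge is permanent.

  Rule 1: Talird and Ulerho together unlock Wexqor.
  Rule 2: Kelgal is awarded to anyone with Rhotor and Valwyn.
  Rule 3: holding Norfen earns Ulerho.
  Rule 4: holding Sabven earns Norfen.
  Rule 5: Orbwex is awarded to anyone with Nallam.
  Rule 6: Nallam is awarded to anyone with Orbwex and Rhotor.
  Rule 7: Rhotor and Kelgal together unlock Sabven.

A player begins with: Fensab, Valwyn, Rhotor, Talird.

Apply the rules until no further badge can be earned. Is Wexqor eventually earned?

With Rhotor and Valwyn, Kelgal is earned (Rule 2).
With Rhotor and Kelgal, Sabven is earned (Rule 7).
With Sabven, Norfen is earned (Rule 4).
With Norfen, Ulerho is earned (Rule 3).
With Talird and Ulerho, Wexqor is earned (Rule 1).

Yes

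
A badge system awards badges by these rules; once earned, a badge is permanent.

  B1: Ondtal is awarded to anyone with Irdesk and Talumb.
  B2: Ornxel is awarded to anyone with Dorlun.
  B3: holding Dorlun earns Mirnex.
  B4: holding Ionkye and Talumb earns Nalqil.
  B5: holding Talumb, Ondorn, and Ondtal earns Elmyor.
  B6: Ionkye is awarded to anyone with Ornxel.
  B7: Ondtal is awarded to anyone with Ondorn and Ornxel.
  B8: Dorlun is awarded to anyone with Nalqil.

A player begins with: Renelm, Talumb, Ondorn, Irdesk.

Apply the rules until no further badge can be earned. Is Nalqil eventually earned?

No

Nalqil would need Ionkye and Talumb (B4), but Ionkye is never earned.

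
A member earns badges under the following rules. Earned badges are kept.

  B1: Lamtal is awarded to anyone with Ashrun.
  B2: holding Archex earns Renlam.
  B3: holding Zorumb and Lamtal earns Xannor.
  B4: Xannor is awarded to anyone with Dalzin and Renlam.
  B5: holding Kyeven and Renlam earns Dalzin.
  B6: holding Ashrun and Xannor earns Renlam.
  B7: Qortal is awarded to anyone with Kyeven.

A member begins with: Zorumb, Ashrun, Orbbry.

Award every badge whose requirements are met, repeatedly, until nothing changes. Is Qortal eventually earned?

Qortal would need Kyeven (B7), but Kyeven is never earned.

No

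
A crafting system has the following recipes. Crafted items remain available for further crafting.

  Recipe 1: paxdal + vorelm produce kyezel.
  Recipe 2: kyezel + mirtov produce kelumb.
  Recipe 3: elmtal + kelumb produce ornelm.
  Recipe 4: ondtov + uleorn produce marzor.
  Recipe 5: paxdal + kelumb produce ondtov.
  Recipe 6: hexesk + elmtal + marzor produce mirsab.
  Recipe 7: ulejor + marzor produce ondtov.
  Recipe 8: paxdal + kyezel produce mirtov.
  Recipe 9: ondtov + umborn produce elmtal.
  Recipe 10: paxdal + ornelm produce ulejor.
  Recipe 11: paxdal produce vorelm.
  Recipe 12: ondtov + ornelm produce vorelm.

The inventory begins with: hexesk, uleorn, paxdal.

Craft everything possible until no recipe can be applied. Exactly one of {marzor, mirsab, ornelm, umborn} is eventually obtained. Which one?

paxdal → vorelm (Recipe 11).
paxdal + vorelm → kyezel (Recipe 1).
paxdal + kyezel → mirtov (Recipe 8).
kyezel + mirtov → kelumb (Recipe 2).
paxdal + kelumb → ondtov (Recipe 5).
ondtov + uleorn → marzor (Recipe 4).
ornelm would need elmtal and kelumb (Recipe 3), but elmtal is never obtained. mirsab would need hexesk, elmtal, and marzor (Recipe 6), but elmtal is never obtained. No rule produces umborn, and it is not given.

marzor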